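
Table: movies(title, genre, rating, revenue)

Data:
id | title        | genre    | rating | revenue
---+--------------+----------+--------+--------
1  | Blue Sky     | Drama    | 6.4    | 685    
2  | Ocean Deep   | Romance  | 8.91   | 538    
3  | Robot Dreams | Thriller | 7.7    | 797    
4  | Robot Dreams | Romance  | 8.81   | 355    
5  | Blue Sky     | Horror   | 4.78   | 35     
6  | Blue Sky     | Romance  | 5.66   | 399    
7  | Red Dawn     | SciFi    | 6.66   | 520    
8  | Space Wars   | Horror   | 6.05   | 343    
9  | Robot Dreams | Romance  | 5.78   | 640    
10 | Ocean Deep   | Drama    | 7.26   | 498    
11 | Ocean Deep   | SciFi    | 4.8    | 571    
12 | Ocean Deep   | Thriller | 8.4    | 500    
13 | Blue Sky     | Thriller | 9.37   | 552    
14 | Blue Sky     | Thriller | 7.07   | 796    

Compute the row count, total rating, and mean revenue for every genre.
SELECT genre,
       COUNT(*) as cnt,
       SUM(rating) as total_rating,
       AVG(revenue) as avg_revenue
FROM movies
GROUP BY genre

Result:
  Drama: 2 records, 13.66 total rating, 591.50 avg revenue
  Horror: 2 records, 10.83 total rating, 189.00 avg revenue
  Romance: 4 records, 29.16 total rating, 483.00 avg revenue
  SciFi: 2 records, 11.46 total rating, 545.50 avg revenue
  Thriller: 4 records, 32.54 total rating, 661.25 avg revenue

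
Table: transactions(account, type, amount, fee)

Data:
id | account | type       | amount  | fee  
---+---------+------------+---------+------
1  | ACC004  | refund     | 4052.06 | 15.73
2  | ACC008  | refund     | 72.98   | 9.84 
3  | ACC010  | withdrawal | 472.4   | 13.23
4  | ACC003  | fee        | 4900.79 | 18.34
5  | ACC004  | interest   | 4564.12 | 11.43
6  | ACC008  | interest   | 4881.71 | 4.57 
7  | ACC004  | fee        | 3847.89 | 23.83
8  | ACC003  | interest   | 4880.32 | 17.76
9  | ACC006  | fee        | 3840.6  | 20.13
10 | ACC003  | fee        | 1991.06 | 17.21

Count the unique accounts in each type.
SELECT type, COUNT(DISTINCT account)
FROM transactions
GROUP BY type

Result:
  fee: 3 distinct
  interest: 3 distinct
  refund: 2 distinct
  withdrawal: 1 distinct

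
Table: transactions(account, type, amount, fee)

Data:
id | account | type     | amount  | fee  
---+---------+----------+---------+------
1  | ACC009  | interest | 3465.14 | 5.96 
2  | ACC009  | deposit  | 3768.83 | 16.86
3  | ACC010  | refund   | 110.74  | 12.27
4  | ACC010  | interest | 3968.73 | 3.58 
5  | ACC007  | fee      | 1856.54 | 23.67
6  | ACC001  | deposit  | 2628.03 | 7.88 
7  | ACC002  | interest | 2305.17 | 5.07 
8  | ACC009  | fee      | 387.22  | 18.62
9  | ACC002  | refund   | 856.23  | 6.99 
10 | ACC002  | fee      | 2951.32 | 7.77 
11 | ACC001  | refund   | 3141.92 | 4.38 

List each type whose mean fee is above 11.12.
SELECT type, AVG(fee)
FROM transactions
GROUP BY type
HAVING AVG(fee) > 11.12

Result:
  deposit: avg=12.37
  fee: avg=16.69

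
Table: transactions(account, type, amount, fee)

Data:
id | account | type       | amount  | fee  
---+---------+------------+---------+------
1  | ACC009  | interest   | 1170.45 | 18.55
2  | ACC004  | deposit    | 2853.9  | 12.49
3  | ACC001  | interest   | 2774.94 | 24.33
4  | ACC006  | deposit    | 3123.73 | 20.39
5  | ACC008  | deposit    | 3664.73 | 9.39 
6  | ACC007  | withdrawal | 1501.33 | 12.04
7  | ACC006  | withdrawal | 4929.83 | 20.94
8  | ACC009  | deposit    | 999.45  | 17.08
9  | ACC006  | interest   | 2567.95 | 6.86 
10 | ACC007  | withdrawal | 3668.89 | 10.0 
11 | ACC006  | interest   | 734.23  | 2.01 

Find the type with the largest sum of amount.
SELECT type, SUM(amount) as val
FROM transactions
GROUP BY type
ORDER BY val DESC
LIMIT 1

Result: deposit with sum(amount) = 10641.81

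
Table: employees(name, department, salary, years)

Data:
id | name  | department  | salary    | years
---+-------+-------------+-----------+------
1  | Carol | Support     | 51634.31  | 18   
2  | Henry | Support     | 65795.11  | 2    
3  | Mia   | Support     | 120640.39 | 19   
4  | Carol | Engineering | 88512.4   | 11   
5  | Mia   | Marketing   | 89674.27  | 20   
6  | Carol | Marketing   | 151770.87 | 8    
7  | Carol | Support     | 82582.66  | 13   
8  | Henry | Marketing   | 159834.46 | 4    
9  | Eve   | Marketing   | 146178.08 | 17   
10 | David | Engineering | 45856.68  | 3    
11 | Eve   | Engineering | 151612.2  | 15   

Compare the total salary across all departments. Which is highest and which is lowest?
SELECT department, SUM(salary)
FROM employees
GROUP BY department
ORDER BY SUM(salary)

All groups:
  Engineering: 285981.28
  Support: 320652.47
  Marketing: 547457.68

Highest: Marketing (547457.68)
Lowest: Engineering (285981.28)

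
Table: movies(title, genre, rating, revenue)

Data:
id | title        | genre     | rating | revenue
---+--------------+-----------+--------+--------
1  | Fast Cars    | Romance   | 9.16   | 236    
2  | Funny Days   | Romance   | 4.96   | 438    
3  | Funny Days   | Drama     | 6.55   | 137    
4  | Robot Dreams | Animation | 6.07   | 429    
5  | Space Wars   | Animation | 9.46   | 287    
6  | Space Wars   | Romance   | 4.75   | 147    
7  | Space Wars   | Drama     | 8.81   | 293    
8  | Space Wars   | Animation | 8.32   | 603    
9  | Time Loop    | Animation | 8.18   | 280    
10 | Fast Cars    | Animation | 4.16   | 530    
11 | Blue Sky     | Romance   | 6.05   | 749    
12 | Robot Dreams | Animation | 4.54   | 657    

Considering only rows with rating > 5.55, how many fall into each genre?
SELECT genre, COUNT(*)
FROM movies
WHERE rating > 5.55
GROUP BY genre

Note: WHERE filters rows before grouping.

Result:
  Animation: 4
  Drama: 2
  Romance: 2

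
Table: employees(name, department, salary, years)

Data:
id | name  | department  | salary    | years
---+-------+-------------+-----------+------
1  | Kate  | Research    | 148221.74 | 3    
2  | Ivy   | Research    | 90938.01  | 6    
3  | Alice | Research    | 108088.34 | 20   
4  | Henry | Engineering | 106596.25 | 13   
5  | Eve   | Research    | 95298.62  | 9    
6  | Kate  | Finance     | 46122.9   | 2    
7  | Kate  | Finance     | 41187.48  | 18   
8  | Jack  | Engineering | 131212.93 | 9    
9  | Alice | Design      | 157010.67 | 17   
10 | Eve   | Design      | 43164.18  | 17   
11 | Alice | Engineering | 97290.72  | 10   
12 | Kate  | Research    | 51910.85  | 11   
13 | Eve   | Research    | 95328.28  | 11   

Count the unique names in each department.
SELECT department, COUNT(DISTINCT name)
FROM employees
GROUP BY department

Result:
  Design: 2 distinct
  Engineering: 3 distinct
  Finance: 1 distinct
  Research: 4 distinct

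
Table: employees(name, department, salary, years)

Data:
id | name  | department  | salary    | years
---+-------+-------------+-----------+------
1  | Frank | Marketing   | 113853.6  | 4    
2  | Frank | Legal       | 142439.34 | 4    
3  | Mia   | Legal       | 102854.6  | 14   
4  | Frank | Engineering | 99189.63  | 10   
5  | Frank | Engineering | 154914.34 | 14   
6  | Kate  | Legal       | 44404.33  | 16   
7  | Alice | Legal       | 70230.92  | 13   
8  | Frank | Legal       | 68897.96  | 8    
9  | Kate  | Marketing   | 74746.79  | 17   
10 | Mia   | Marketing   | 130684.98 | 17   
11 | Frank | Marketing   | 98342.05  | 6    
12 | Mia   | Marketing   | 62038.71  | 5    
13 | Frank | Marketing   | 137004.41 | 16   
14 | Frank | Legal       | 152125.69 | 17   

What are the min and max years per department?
SELECT department, MIN(years), MAX(years)
FROM employees
GROUP BY department

Result:
  Engineering: min=10, max=14
  Legal: min=4, max=17
  Marketing: min=4, max=17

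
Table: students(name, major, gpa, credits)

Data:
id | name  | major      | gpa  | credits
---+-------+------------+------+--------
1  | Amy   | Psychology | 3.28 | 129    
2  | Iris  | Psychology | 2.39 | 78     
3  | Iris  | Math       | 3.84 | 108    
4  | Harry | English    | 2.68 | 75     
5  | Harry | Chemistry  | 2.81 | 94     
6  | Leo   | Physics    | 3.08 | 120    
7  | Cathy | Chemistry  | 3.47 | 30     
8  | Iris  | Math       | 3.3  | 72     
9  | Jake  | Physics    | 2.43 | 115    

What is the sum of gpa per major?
SELECT major, SUM(gpa) as result
FROM students
GROUP BY major

Result:
  Chemistry: 6.28
  English: 2.68
  Math: 7.14
  Physics: 5.51
  Psychology: 5.67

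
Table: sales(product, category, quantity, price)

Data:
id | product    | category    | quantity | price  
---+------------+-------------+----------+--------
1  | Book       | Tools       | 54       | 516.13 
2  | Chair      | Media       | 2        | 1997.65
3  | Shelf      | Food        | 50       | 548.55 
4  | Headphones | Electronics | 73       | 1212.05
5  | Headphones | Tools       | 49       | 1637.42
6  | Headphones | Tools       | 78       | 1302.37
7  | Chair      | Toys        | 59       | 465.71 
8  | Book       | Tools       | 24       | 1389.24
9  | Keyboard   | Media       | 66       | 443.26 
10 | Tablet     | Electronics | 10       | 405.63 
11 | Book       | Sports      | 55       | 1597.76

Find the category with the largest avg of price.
SELECT category, AVG(price) as val
FROM sales
GROUP BY category
ORDER BY val DESC
LIMIT 1

Result: Sports with avg(price) = 1597.76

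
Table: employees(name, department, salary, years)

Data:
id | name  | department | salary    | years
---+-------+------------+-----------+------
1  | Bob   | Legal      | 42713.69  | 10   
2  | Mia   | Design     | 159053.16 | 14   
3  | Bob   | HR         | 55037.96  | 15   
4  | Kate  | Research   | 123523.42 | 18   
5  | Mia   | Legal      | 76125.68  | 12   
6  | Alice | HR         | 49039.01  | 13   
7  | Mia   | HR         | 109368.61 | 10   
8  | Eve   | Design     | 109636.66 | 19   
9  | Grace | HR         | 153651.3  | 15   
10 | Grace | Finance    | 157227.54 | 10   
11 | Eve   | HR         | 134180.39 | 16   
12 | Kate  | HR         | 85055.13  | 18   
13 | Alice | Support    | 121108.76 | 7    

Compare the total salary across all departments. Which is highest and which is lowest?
SELECT department, SUM(salary)
FROM employees
GROUP BY department
ORDER BY SUM(salary)

All groups:
  Legal: 118839.37
  Support: 121108.76
  Research: 123523.42
  Finance: 157227.54
  Design: 268689.82
  HR: 586332.40

Highest: HR (586332.40)
Lowest: Legal (118839.37)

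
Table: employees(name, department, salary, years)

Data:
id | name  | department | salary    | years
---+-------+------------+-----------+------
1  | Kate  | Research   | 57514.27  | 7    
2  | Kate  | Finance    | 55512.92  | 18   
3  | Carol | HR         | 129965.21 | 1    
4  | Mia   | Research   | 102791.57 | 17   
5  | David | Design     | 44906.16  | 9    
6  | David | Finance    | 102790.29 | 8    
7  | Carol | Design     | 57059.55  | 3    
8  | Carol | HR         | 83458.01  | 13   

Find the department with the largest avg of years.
SELECT department, AVG(years) as val
FROM employees
GROUP BY department
ORDER BY val DESC
LIMIT 1

Result: Finance with avg(years) = 13.00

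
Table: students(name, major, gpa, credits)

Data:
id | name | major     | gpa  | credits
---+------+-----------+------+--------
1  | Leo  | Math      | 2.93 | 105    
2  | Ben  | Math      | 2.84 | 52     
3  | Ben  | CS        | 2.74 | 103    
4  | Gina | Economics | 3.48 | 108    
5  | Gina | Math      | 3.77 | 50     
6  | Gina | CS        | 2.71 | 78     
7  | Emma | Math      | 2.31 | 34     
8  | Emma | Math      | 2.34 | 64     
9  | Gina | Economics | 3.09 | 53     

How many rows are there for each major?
SELECT major, COUNT(*) as count
FROM students
GROUP BY major

Result:
  CS: 2
  Economics: 2
  Math: 5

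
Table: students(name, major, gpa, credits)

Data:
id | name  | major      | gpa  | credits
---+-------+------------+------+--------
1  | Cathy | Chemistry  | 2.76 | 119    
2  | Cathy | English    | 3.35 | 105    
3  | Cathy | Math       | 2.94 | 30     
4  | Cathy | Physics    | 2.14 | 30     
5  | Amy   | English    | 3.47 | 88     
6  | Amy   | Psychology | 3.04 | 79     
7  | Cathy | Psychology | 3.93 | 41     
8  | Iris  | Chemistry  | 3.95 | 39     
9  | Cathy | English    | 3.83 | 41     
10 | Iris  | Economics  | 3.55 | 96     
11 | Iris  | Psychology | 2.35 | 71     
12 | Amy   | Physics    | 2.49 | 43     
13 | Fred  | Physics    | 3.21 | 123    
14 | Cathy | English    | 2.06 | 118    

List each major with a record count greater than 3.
SELECT major, COUNT(*) as cnt
FROM students
GROUP BY major
HAVING COUNT(*) > 3

Result:
  English: 4

Note: HAVING filters groups after aggregation, WHERE filters rows before.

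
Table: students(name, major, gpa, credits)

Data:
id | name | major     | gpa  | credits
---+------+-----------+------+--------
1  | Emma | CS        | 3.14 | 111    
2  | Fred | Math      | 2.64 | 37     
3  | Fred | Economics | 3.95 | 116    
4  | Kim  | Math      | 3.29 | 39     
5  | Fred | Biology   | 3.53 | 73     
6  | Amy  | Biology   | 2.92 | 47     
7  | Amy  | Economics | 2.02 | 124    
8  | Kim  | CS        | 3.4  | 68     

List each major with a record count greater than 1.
SELECT major, COUNT(*) as cnt
FROM students
GROUP BY major
HAVING COUNT(*) > 1

Result:
  Biology: 2
  CS: 2
  Economics: 2
  Math: 2

Note: HAVING filters groups after aggregation, WHERE filters rows before.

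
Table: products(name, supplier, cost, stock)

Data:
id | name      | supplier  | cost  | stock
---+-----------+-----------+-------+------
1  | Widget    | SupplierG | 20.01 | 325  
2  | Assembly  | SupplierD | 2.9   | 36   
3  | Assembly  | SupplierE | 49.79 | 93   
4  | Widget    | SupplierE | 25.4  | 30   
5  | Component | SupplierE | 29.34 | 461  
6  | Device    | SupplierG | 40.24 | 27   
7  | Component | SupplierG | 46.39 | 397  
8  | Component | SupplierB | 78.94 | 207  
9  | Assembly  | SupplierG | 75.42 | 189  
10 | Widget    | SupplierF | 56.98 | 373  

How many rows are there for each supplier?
SELECT supplier, COUNT(*) as count
FROM products
GROUP BY supplier

Result:
  SupplierB: 1
  SupplierD: 1
  SupplierE: 3
  SupplierF: 1
  SupplierG: 4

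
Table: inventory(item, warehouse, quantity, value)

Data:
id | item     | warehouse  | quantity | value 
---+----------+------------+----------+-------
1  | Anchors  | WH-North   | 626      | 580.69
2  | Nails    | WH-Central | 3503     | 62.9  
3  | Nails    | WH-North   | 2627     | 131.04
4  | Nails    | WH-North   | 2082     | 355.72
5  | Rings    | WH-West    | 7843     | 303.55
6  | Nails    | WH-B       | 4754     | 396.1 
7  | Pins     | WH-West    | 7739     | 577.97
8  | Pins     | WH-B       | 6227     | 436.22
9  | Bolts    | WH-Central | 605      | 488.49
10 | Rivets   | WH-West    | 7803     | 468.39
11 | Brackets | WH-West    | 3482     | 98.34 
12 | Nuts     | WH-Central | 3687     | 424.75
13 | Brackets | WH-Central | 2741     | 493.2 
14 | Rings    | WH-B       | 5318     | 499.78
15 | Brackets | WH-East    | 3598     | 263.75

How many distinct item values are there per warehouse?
SELECT warehouse, COUNT(DISTINCT item)
FROM inventory
GROUP BY warehouse

Result:
  WH-B: 3 distinct
  WH-Central: 4 distinct
  WH-East: 1 distinct
  WH-North: 2 distinct
  WH-West: 4 distinct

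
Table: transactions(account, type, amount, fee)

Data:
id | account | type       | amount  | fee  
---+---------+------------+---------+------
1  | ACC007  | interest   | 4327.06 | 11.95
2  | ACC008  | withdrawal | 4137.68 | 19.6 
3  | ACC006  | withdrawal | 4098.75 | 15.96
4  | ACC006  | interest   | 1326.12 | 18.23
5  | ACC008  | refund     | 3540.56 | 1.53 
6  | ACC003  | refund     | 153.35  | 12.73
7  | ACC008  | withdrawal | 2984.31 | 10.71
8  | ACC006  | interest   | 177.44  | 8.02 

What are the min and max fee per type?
SELECT type, MIN(fee), MAX(fee)
FROM transactions
GROUP BY type

Result:
  interest: min=8.02, max=18.23
  refund: min=1.53, max=12.73
  withdrawal: min=10.71, max=19.60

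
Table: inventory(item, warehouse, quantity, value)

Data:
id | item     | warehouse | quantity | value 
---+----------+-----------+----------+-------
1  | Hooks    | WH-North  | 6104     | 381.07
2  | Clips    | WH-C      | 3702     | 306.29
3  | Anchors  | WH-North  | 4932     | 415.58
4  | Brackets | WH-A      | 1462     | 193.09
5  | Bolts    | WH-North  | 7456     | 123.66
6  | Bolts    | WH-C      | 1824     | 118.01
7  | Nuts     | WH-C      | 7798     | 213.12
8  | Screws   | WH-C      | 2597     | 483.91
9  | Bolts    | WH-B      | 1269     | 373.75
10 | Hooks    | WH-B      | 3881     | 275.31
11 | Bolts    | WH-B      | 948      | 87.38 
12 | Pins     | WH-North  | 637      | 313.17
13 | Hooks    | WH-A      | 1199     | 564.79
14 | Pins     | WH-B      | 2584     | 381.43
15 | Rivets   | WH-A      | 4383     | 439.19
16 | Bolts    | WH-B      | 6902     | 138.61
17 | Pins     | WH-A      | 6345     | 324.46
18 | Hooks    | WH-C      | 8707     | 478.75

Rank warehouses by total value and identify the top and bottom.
SELECT warehouse, SUM(value)
FROM inventory
GROUP BY warehouse
ORDER BY SUM(value)

All groups:
  WH-North: 1233.48
  WH-B: 1256.48
  WH-A: 1521.53
  WH-C: 1600.08

Highest: WH-C (1600.08)
Lowest: WH-North (1233.48)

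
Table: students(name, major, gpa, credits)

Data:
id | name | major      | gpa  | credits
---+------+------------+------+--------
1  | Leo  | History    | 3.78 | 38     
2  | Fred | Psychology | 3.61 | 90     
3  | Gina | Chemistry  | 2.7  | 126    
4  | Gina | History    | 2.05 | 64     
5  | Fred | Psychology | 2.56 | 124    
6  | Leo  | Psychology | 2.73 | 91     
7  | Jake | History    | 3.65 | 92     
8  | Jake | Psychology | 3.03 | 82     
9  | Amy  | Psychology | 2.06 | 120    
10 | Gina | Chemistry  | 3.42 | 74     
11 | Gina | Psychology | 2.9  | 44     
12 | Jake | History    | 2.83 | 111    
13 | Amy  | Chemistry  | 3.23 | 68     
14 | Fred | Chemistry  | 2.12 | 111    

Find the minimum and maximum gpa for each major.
SELECT major, MIN(gpa), MAX(gpa)
FROM students
GROUP BY major

Result:
  Chemistry: min=2.12, max=3.42
  History: min=2.05, max=3.78
  Psychology: min=2.06, max=3.61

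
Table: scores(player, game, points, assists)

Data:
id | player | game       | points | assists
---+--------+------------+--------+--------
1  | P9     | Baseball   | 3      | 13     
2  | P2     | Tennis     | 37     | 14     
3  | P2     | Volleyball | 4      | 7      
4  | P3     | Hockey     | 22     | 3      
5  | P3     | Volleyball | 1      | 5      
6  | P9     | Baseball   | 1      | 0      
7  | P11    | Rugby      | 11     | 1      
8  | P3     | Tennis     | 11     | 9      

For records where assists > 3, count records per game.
SELECT game, COUNT(*)
FROM scores
WHERE assists > 3
GROUP BY game

Note: WHERE filters rows before grouping.

Result:
  Baseball: 1
  Tennis: 2
  Volleyball: 2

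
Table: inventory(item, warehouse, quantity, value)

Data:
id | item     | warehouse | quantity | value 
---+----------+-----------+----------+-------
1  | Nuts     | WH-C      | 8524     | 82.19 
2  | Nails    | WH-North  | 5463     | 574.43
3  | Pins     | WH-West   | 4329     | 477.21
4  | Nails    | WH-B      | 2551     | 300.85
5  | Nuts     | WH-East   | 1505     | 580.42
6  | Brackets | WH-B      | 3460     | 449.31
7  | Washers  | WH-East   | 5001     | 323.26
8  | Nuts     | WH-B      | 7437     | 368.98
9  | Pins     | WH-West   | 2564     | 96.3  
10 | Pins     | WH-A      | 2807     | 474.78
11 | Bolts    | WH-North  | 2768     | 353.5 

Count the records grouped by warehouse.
SELECT warehouse, COUNT(*) as count
FROM inventory
GROUP BY warehouse

Result:
  WH-A: 1
  WH-B: 3
  WH-C: 1
  WH-East: 2
  WH-North: 2
  WH-West: 2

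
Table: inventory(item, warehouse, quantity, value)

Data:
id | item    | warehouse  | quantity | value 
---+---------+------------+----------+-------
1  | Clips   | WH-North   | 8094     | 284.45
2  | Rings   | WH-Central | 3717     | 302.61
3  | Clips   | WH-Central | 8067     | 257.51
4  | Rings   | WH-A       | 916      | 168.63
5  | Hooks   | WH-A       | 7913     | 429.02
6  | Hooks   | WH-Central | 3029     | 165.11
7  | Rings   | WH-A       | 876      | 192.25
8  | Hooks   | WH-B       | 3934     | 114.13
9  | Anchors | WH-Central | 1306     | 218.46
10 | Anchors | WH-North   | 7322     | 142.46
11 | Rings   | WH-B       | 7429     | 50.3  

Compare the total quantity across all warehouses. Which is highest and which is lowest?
SELECT warehouse, SUM(quantity)
FROM inventory
GROUP BY warehouse
ORDER BY SUM(quantity)

All groups:
  WH-A: 9705
  WH-B: 11363
  WH-North: 15416
  WH-Central: 16119

Highest: WH-Central (16119)
Lowest: WH-A (9705)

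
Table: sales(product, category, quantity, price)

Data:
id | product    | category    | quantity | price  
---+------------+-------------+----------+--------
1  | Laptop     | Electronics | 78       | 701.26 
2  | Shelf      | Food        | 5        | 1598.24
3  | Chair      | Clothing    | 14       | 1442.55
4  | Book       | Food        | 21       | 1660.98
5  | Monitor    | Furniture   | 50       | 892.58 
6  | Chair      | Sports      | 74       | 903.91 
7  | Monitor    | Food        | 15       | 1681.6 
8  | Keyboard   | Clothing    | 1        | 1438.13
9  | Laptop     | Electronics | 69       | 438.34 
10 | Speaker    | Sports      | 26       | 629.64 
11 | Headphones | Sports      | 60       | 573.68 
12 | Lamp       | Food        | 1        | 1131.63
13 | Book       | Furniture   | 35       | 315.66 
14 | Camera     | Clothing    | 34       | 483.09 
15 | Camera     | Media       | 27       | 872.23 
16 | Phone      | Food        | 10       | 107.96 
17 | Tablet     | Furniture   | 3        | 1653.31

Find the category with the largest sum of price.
SELECT category, SUM(price) as val
FROM sales
GROUP BY category
ORDER BY val DESC
LIMIT 1

Result: Food with sum(price) = 6180.41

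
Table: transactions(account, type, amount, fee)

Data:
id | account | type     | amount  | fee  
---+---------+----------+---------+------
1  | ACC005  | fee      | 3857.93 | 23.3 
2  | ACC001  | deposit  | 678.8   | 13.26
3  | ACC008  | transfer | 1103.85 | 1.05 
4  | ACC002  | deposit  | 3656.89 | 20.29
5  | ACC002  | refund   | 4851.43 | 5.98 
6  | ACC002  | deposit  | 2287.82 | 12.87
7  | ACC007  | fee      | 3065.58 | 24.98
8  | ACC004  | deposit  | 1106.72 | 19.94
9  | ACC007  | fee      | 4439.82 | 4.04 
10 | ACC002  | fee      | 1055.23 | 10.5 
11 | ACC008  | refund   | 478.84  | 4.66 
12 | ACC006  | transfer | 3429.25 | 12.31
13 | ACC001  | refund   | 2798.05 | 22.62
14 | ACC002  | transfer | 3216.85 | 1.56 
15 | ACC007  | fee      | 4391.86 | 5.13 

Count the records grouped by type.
SELECT type, COUNT(*) as count
FROM transactions
GROUP BY type

Result:
  deposit: 4
  fee: 5
  refund: 3
  transfer: 3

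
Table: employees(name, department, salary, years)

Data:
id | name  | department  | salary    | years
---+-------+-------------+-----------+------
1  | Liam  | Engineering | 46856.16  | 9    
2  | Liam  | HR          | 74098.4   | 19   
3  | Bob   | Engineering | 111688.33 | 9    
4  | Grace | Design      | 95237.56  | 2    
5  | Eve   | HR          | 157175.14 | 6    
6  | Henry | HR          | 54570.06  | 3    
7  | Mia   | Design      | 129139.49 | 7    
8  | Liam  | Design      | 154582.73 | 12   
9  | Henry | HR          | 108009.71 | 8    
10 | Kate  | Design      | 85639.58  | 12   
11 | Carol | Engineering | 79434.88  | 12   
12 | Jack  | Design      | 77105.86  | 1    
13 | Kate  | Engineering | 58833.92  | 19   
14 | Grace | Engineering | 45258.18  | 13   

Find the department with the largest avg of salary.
SELECT department, AVG(salary) as val
FROM employees
GROUP BY department
ORDER BY val DESC
LIMIT 1

Result: Design with avg(salary) = 108341.04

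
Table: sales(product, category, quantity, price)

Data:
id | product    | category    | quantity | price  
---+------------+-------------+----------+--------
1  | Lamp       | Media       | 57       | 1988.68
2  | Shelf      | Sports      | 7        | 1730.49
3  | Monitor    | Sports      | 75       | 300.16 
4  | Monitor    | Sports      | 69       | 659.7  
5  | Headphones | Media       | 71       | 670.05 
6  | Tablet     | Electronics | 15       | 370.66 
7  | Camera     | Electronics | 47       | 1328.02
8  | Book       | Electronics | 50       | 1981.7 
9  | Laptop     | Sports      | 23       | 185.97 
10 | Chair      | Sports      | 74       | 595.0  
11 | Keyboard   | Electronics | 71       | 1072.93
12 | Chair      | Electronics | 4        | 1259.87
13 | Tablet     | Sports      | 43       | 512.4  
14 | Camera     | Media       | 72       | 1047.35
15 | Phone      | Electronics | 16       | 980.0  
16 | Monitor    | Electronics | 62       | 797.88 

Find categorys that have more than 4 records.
SELECT category, COUNT(*) as cnt
FROM sales
GROUP BY category
HAVING COUNT(*) > 4

Result:
  Electronics: 7
  Sports: 6

Note: HAVING filters groups after aggregation, WHERE filters rows before.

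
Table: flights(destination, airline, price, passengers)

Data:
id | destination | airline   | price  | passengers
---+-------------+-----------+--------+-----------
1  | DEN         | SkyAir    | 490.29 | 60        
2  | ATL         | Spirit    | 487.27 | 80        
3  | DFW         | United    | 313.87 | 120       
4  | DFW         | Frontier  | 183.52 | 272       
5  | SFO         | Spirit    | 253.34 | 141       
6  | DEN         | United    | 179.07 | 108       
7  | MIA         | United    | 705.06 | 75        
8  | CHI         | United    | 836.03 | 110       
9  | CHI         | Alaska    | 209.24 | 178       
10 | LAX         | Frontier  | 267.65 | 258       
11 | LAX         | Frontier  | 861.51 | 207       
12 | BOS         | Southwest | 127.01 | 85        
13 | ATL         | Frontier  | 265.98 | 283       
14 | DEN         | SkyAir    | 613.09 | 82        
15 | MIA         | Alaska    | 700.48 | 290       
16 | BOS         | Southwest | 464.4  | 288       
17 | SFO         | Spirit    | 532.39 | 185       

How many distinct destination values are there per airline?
SELECT airline, COUNT(DISTINCT destination)
FROM flights
GROUP BY airline

Result:
  Alaska: 2 distinct
  Frontier: 3 distinct
  SkyAir: 1 distinct
  Southwest: 1 distinct
  Spirit: 2 distinct
  United: 4 distinct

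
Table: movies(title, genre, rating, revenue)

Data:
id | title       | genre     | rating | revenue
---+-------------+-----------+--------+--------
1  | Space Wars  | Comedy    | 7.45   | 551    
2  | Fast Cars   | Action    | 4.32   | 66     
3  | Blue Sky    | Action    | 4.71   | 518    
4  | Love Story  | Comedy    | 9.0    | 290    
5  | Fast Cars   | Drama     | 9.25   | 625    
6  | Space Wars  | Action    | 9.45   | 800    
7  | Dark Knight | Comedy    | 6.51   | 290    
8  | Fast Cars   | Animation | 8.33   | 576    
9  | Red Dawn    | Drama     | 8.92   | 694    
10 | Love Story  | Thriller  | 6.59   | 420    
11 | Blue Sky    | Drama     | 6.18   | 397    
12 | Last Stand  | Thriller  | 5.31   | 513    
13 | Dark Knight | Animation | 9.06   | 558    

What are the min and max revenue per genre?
SELECT genre, MIN(revenue), MAX(revenue)
FROM movies
GROUP BY genre

Result:
  Action: min=66, max=800
  Animation: min=558, max=576
  Comedy: min=290, max=551
  Drama: min=397, max=694
  Thriller: min=420, max=513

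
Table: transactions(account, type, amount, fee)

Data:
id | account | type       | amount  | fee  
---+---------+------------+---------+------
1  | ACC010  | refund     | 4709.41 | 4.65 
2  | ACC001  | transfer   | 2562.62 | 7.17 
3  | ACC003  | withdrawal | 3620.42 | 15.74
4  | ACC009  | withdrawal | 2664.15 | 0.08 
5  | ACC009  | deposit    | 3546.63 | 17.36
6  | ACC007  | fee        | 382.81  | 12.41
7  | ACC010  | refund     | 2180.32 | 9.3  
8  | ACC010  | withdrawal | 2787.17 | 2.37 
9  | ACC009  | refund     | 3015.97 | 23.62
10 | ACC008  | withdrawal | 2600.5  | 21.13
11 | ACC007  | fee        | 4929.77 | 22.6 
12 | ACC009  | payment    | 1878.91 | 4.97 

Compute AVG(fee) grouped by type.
SELECT type, AVG(fee) as result
FROM transactions
GROUP BY type

Result:
  deposit: 17.36
  fee: 17.51
  payment: 4.97
  refund: 12.52
  transfer: 7.17
  withdrawal: 9.83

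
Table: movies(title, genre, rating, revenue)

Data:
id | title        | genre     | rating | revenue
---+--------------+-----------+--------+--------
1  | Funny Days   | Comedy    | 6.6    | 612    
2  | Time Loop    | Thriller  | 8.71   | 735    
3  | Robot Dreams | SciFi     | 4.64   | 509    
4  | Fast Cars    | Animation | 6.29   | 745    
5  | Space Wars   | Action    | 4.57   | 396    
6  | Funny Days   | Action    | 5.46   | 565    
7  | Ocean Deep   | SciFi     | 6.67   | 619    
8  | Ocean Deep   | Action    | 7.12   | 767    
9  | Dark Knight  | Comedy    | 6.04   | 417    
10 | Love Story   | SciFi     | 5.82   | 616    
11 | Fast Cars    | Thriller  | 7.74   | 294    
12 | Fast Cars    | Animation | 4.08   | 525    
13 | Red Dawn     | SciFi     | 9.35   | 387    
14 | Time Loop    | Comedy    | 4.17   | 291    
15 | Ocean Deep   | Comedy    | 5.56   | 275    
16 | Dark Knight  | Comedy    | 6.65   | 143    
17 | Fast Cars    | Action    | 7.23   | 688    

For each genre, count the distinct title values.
SELECT genre, COUNT(DISTINCT title)
FROM movies
GROUP BY genre

Result:
  Action: 4 distinct
  Animation: 1 distinct
  Comedy: 4 distinct
  SciFi: 4 distinct
  Thriller: 2 distinct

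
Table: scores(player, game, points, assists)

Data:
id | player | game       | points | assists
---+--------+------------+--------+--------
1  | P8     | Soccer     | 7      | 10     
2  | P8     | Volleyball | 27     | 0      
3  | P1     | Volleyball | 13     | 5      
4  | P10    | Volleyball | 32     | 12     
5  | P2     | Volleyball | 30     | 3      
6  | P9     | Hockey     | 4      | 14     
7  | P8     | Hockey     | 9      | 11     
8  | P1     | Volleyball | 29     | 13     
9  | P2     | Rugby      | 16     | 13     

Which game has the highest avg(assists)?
SELECT game, AVG(assists) as val
FROM scores
GROUP BY game
ORDER BY val DESC
LIMIT 1

Result: Rugby with avg(assists) = 13.00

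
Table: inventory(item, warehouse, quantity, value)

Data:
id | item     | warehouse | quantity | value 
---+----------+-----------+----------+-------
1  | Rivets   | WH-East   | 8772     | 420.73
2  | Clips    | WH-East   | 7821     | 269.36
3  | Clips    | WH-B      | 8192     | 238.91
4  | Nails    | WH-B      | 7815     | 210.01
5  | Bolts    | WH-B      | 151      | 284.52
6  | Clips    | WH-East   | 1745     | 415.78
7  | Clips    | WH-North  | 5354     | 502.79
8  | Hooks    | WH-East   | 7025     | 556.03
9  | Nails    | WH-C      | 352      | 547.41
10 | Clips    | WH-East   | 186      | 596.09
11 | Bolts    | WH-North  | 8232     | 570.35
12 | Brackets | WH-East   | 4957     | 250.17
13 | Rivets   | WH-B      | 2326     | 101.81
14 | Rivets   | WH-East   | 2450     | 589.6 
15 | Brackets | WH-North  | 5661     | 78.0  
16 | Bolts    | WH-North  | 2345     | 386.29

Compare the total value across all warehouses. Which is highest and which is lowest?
SELECT warehouse, SUM(value)
FROM inventory
GROUP BY warehouse
ORDER BY SUM(value)

All groups:
  WH-C: 547.41
  WH-B: 835.25
  WH-North: 1537.43
  WH-East: 3097.76

Highest: WH-East (3097.76)
Lowest: WH-C (547.41)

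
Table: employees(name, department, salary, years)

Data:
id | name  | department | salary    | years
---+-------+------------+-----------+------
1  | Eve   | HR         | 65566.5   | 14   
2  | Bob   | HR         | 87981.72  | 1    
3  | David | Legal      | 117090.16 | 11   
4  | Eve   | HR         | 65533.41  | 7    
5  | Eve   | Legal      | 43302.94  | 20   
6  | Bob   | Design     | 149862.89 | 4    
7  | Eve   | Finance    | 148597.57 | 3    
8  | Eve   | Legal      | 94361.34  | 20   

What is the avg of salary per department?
SELECT department, AVG(salary) as result
FROM employees
GROUP BY department

Result:
  Design: 149862.89
  Finance: 148597.57
  HR: 73027.21
  Legal: 84918.15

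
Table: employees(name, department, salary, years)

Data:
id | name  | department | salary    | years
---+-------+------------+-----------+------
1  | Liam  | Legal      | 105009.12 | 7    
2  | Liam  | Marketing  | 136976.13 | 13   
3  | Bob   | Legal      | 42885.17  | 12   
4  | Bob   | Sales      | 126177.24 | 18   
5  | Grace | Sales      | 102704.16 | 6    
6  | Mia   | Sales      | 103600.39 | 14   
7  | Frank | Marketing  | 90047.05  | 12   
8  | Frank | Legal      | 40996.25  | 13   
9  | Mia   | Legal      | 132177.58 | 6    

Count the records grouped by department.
SELECT department, COUNT(*) as count
FROM employees
GROUP BY department

Result:
  Legal: 4
  Marketing: 2
  Sales: 3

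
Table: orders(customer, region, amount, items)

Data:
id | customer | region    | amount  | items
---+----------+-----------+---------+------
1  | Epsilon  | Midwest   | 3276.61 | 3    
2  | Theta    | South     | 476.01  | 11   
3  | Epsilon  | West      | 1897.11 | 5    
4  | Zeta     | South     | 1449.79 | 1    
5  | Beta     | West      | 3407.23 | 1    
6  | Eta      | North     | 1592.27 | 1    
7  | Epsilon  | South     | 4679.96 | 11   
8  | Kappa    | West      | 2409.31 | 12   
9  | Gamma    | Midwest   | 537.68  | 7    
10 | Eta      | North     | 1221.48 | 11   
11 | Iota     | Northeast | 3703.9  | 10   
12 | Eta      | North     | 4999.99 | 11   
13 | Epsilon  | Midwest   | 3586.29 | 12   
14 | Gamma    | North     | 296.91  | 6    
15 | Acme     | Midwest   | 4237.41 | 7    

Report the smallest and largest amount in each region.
SELECT region, MIN(amount), MAX(amount)
FROM orders
GROUP BY region

Result:
  Midwest: min=537.68, max=4237.41
  North: min=296.91, max=4999.99
  Northeast: min=3703.90, max=3703.90
  South: min=476.01, max=4679.96
  West: min=1897.11, max=3407.23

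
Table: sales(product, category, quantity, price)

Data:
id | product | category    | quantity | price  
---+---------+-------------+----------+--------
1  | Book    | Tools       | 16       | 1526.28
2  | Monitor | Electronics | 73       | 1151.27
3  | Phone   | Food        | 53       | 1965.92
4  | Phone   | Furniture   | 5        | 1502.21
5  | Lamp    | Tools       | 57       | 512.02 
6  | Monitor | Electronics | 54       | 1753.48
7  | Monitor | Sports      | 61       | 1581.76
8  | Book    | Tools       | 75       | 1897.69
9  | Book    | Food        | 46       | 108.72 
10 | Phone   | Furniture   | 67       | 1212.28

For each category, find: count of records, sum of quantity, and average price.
SELECT category,
       COUNT(*) as cnt,
       SUM(quantity) as total_quantity,
       AVG(price) as avg_price
FROM sales
GROUP BY category

Result:
  Electronics: 2 records, 127 total quantity, 1452.38 avg price
  Food: 2 records, 99 total quantity, 1037.32 avg price
  Furniture: 2 records, 72 total quantity, 1357.25 avg price
  Sports: 1 records, 61 total quantity, 1581.76 avg price
  Tools: 3 records, 148 total quantity, 1312.00 avg price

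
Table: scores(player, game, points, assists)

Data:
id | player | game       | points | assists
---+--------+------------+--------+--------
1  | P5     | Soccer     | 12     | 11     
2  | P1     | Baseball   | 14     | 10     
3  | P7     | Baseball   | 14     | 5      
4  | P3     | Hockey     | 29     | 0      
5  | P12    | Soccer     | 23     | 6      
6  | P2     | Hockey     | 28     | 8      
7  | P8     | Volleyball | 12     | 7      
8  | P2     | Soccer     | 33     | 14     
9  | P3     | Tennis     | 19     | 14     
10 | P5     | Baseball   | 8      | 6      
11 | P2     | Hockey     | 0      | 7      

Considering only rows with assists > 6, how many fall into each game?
SELECT game, COUNT(*)
FROM scores
WHERE assists > 6
GROUP BY game

Note: WHERE filters rows before grouping.

Result:
  Baseball: 1
  Hockey: 2
  Soccer: 2
  Tennis: 1
  Volleyball: 1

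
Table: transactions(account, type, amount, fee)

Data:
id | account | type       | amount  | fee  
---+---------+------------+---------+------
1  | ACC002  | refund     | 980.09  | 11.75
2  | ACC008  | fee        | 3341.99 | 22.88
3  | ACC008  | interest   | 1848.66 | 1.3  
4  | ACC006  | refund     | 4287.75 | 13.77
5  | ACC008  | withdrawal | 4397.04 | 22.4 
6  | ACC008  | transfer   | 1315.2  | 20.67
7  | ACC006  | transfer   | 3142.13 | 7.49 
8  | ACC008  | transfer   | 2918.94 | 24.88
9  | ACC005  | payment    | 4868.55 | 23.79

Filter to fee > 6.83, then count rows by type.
SELECT type, COUNT(*)
FROM transactions
WHERE fee > 6.83
GROUP BY type

Note: WHERE filters rows before grouping.

Result:
  fee: 1
  payment: 1
  refund: 2
  transfer: 3
  withdrawal: 1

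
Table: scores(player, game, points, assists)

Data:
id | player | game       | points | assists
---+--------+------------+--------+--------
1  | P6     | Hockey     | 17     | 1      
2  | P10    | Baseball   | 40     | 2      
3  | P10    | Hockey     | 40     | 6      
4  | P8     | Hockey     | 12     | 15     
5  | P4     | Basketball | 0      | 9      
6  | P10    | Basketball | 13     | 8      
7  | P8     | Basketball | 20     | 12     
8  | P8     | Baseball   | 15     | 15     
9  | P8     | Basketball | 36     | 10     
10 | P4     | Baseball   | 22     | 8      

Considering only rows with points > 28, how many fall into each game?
SELECT game, COUNT(*)
FROM scores
WHERE points > 28
GROUP BY game

Note: WHERE filters rows before grouping.

Result:
  Baseball: 1
  Basketball: 1
  Hockey: 1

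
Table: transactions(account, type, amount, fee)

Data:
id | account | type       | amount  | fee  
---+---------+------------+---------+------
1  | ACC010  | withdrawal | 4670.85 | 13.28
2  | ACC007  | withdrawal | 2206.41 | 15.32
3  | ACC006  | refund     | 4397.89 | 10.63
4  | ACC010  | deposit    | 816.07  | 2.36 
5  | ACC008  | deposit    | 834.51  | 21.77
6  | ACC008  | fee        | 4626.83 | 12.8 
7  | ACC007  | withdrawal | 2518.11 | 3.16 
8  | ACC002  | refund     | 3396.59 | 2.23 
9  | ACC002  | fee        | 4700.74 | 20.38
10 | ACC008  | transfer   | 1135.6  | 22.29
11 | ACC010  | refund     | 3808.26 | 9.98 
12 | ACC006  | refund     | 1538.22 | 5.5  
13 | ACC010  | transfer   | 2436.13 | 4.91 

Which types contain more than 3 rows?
SELECT type, COUNT(*) as cnt
FROM transactions
GROUP BY type
HAVING COUNT(*) > 3

Result:
  refund: 4

Note: HAVING filters groups after aggregation, WHERE filters rows before.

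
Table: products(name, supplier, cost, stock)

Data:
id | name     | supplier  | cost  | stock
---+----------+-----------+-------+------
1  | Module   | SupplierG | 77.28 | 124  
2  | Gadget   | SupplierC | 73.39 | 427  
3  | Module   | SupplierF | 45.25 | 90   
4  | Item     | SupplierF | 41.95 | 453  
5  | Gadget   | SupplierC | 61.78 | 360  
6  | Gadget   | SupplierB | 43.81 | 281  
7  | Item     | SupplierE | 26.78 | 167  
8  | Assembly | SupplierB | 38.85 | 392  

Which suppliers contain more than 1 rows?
SELECT supplier, COUNT(*) as cnt
FROM products
GROUP BY supplier
HAVING COUNT(*) > 1

Result:
  SupplierB: 2
  SupplierC: 2
  SupplierF: 2

Note: HAVING filters groups after aggregation, WHERE filters rows before.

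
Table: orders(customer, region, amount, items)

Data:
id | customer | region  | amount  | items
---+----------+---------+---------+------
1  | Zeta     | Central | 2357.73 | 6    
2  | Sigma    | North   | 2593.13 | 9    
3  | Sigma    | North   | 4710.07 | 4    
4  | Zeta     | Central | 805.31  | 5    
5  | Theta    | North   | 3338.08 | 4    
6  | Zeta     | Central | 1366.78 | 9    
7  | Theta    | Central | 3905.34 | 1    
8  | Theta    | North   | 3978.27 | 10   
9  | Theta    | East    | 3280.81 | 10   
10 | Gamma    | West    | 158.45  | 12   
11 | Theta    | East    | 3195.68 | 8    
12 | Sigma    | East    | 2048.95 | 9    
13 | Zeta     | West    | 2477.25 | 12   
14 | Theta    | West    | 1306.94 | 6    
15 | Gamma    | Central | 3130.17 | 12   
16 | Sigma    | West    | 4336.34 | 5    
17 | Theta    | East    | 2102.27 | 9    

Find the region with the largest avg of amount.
SELECT region, AVG(amount) as val
FROM orders
GROUP BY region
ORDER BY val DESC
LIMIT 1

Result: North with avg(amount) = 3654.89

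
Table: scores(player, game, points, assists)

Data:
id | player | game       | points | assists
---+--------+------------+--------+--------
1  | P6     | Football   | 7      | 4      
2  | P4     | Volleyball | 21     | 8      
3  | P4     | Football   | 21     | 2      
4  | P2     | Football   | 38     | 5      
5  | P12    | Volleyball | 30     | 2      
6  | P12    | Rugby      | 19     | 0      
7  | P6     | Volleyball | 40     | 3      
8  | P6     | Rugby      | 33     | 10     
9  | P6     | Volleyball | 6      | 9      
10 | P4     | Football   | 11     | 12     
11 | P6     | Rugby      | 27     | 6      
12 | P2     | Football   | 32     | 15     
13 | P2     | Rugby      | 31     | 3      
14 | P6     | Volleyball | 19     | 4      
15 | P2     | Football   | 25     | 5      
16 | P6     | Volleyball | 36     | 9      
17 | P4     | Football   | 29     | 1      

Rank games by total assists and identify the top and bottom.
SELECT game, SUM(assists)
FROM scores
GROUP BY game
ORDER BY SUM(assists)

All groups:
  Rugby: 19
  Volleyball: 35
  Football: 44

Highest: Football (44)
Lowest: Rugby (19)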